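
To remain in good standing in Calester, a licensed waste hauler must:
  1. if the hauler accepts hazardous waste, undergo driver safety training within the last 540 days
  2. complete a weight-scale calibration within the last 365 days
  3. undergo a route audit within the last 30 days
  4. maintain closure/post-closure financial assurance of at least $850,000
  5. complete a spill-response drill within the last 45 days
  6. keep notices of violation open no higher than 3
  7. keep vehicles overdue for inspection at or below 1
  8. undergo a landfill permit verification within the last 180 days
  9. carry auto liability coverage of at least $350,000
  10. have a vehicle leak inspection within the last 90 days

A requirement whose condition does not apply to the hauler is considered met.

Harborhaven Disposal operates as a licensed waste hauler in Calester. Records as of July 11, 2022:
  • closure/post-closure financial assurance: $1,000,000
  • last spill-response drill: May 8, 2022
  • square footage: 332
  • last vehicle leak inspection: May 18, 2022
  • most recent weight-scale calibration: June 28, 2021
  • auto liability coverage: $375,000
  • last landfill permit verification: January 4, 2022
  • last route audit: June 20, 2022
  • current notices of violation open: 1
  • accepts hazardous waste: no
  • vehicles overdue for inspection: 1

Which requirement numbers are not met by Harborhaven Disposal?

1. condition 'accepts hazardous waste' does not hold → requirement n/a → met
2. weight-scale calibration 378 days ago vs limit 365 → not met
3. route audit 21 days ago vs limit 30 → met
4. closure/post-closure financial assurance $1,000,000 ≥ $850,000 → met
5. spill-response drill 64 days ago vs limit 45 → not met
6. notices of violation open 1 ≤ 3 → met
7. vehicles overdue for inspection 1 ≤ 1 → met
8. landfill permit verification 188 days ago vs limit 180 → not met
9. auto liability coverage $375,000 ≥ $350,000 → met
10. vehicle leak inspection 54 days ago vs limit 90 → met
Not met: 2, 5, 8

2, 5, 8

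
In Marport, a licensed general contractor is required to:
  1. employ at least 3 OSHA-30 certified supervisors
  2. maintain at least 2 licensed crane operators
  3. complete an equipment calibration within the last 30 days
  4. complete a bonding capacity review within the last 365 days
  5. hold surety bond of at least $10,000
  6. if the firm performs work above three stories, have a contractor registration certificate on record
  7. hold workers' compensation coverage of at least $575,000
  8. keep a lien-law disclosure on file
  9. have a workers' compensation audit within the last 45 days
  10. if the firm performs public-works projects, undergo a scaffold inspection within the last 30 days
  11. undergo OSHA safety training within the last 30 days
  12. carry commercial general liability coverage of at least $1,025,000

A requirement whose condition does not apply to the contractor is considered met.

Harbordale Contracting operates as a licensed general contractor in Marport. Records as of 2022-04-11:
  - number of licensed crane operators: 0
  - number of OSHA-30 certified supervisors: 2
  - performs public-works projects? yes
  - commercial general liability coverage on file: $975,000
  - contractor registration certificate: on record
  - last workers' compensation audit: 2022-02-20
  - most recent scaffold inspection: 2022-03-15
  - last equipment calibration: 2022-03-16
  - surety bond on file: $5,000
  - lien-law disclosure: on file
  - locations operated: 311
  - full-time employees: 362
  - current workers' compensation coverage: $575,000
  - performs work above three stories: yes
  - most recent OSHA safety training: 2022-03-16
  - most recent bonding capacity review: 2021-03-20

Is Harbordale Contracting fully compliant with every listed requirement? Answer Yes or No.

No

1. OSHA-30 certified supervisors 2 < 3 → not met
2. licensed crane operators 0 < 2 → not met
3. equipment calibration 26 days ago vs limit 30 → met
4. bonding capacity review 387 days ago vs limit 365 → not met
5. surety bond $5,000 < $10,000 → not met
6. condition 'performs work above three stories' holds; contractor registration certificate present → met
7. workers' compensation coverage $575,000 ≥ $575,000 → met
8. lien-law disclosure present → met
9. workers' compensation audit 50 days ago vs limit 45 → not met
10. condition 'performs public-works projects' holds; scaffold inspection 27 days ago vs limit 30 → met
11. OSHA safety training 26 days ago vs limit 30 → met
12. commercial general liability coverage $975,000 < $1,025,000 → not met
Not met: 1, 2, 4, 5, 9, 12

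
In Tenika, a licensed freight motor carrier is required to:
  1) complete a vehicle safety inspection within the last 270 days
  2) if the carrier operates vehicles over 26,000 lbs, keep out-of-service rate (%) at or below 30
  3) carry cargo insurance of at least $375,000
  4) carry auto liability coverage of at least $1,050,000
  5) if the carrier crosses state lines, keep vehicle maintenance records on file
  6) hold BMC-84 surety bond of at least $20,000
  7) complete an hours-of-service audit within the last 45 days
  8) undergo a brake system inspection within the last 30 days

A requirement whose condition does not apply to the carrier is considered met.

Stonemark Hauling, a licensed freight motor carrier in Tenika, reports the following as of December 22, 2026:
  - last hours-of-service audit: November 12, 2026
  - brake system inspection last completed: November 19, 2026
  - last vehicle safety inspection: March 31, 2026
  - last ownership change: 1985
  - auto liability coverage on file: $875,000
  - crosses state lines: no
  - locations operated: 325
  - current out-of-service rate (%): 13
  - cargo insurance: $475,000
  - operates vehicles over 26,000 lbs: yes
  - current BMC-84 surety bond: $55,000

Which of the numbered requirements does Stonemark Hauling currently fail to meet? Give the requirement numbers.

4, 8

1. vehicle safety inspection 266 days ago vs limit 270 → met
2. condition 'operates vehicles over 26,000 lbs' holds; out-of-service rate (%) 13 ≤ 30 → met
3. cargo insurance $475,000 ≥ $375,000 → met
4. auto liability coverage $875,000 < $1,050,000 → not met
5. condition 'crosses state lines' does not hold → requirement n/a → met
6. BMC-84 surety bond $55,000 ≥ $20,000 → met
7. hours-of-service audit 40 days ago vs limit 45 → met
8. brake system inspection 33 days ago vs limit 30 → not met
Not met: 4, 8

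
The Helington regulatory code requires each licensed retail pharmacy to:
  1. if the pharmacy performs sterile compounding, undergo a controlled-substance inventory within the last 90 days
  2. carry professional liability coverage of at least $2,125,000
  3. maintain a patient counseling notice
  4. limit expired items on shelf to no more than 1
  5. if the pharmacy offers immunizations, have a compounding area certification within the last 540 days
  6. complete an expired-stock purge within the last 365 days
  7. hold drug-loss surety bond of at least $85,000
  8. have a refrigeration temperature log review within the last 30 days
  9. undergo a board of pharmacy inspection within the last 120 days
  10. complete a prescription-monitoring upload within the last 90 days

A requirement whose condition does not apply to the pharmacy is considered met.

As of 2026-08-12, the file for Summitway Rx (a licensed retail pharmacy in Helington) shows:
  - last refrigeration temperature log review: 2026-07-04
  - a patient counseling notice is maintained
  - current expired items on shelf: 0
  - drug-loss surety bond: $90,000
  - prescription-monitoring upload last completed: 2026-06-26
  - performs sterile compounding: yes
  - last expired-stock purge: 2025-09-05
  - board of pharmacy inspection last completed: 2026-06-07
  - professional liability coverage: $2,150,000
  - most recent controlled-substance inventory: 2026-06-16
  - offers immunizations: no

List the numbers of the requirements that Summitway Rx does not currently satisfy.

8

1. condition 'performs sterile compounding' holds; controlled-substance inventory 57 days ago vs limit 90 → met
2. professional liability coverage $2,150,000 ≥ $2,125,000 → met
3. patient counseling notice present → met
4. expired items on shelf 0 ≤ 1 → met
5. condition 'offers immunizations' does not hold → requirement n/a → met
6. expired-stock purge 341 days ago vs limit 365 → met
7. drug-loss surety bond $90,000 ≥ $85,000 → met
8. refrigeration temperature log review 39 days ago vs limit 30 → not met
9. board of pharmacy inspection 66 days ago vs limit 120 → met
10. prescription-monitoring upload 47 days ago vs limit 90 → met
Not met: 8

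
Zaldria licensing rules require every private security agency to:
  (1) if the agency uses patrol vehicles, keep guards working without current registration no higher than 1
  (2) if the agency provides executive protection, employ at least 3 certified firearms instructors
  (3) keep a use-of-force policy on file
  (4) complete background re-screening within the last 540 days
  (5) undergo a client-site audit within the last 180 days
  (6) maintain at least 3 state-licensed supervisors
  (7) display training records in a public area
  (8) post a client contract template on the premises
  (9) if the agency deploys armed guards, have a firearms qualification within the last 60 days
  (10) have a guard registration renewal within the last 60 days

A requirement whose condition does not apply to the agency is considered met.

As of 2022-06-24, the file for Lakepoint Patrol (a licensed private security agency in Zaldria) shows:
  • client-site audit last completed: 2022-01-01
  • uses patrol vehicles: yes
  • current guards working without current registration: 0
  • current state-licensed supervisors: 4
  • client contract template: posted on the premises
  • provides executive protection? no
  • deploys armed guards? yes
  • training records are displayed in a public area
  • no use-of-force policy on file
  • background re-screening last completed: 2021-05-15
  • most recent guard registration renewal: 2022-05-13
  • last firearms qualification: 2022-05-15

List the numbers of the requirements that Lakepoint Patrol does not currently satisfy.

3

1. condition 'uses patrol vehicles' holds; guards working without current registration 0 ≤ 1 → met
2. condition 'provides executive protection' does not hold → requirement n/a → met
3. use-of-force policy absent → not met
4. background re-screening 405 days ago vs limit 540 → met
5. client-site audit 174 days ago vs limit 180 → met
6. state-licensed supervisors 4 ≥ 3 → met
7. training records present → met
8. client contract template present → met
9. condition 'deploys armed guards' holds; firearms qualification 40 days ago vs limit 60 → met
10. guard registration renewal 42 days ago vs limit 60 → met
Not met: 3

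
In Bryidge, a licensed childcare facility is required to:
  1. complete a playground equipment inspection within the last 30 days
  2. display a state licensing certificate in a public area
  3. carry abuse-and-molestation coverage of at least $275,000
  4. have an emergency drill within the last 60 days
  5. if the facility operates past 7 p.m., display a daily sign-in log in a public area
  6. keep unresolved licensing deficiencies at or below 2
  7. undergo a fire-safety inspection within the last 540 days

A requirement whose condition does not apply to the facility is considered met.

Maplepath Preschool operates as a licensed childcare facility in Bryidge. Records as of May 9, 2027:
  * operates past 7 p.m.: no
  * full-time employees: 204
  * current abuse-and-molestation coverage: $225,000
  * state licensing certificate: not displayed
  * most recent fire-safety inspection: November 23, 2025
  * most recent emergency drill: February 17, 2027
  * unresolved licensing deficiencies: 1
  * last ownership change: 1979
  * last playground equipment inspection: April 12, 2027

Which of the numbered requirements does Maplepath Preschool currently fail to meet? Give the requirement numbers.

2, 3, 4

1. playground equipment inspection 27 days ago vs limit 30 → met
2. state licensing certificate absent → not met
3. abuse-and-molestation coverage $225,000 < $275,000 → not met
4. emergency drill 81 days ago vs limit 60 → not met
5. condition 'operates past 7 p.m.' does not hold → requirement n/a → met
6. unresolved licensing deficiencies 1 ≤ 2 → met
7. fire-safety inspection 532 days ago vs limit 540 → met
Not met: 2, 3, 4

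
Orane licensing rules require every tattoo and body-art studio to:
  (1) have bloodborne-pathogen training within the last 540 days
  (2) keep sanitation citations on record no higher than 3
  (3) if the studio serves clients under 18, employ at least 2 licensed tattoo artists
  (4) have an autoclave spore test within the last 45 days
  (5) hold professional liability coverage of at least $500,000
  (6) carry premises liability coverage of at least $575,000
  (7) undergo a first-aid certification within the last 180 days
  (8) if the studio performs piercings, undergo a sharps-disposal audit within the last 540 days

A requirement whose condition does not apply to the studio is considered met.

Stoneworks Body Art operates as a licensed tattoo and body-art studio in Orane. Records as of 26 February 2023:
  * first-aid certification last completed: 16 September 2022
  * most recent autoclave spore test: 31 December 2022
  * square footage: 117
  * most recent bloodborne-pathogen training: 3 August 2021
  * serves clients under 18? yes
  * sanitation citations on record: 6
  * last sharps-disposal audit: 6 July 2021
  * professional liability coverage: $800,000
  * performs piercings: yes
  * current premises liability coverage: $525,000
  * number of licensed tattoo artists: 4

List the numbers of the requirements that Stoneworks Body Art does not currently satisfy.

1, 2, 4, 6, 8

1. bloodborne-pathogen training 572 days ago vs limit 540 → not met
2. sanitation citations on record 6 > 3 → not met
3. condition 'serves clients under 18' holds; licensed tattoo artists 4 ≥ 2 → met
4. autoclave spore test 57 days ago vs limit 45 → not met
5. professional liability coverage $800,000 ≥ $500,000 → met
6. premises liability coverage $525,000 < $575,000 → not met
7. first-aid certification 163 days ago vs limit 180 → met
8. condition 'performs piercings' holds; sharps-disposal audit 600 days ago vs limit 540 → not met
Not met: 1, 2, 4, 6, 8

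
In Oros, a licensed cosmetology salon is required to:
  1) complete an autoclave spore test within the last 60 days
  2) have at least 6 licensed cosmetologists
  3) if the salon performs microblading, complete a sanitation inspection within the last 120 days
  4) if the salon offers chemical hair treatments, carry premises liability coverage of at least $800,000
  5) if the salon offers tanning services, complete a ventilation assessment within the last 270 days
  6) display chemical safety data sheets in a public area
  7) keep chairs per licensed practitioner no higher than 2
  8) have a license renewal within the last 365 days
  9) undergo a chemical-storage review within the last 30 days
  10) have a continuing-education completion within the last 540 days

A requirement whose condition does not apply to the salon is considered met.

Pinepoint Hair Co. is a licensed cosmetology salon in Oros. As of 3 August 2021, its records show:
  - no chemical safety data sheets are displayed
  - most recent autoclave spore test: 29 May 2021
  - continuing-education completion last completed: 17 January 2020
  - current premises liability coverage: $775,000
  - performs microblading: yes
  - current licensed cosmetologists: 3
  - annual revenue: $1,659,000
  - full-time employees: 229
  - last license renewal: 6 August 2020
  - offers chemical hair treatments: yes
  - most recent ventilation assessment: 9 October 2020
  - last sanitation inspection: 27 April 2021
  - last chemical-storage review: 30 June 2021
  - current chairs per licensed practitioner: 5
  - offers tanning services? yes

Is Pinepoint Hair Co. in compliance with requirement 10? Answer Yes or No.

No

10. continuing-education completion 564 days ago vs limit 540 → not met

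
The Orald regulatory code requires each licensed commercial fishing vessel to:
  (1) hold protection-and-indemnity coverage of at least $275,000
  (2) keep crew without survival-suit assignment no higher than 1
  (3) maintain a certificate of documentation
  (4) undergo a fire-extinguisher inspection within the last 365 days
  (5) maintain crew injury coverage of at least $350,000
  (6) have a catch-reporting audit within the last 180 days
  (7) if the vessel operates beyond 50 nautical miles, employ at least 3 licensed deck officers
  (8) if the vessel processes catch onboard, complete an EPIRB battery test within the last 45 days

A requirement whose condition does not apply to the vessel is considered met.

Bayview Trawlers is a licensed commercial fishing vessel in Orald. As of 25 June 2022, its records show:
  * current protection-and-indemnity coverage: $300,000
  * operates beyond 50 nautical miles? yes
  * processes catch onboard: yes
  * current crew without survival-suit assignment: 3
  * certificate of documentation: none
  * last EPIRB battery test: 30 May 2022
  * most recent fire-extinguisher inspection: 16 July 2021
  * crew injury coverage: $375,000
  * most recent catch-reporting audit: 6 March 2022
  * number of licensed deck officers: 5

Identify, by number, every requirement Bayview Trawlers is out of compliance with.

1. protection-and-indemnity coverage $300,000 ≥ $275,000 → met
2. crew without survival-suit assignment 3 > 1 → not met
3. certificate of documentation absent → not met
4. fire-extinguisher inspection 344 days ago vs limit 365 → met
5. crew injury coverage $375,000 ≥ $350,000 → met
6. catch-reporting audit 111 days ago vs limit 180 → met
7. condition 'operates beyond 50 nautical miles' holds; licensed deck officers 5 ≥ 3 → met
8. condition 'processes catch onboard' holds; EPIRB battery test 26 days ago vs limit 45 → met
Not met: 2, 3

2, 3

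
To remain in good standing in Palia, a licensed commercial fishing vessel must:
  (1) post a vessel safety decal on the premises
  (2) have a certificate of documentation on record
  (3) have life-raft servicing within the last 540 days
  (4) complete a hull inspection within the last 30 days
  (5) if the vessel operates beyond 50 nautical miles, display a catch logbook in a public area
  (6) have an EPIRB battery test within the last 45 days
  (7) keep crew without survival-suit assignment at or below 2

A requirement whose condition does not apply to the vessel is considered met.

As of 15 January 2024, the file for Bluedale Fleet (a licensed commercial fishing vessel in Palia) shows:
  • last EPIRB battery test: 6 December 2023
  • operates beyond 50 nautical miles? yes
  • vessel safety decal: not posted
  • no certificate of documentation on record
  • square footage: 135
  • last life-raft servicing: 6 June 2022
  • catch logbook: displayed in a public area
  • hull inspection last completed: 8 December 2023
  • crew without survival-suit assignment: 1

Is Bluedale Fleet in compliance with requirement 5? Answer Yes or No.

Yes

5. condition 'operates beyond 50 nautical miles' holds; catch logbook present → met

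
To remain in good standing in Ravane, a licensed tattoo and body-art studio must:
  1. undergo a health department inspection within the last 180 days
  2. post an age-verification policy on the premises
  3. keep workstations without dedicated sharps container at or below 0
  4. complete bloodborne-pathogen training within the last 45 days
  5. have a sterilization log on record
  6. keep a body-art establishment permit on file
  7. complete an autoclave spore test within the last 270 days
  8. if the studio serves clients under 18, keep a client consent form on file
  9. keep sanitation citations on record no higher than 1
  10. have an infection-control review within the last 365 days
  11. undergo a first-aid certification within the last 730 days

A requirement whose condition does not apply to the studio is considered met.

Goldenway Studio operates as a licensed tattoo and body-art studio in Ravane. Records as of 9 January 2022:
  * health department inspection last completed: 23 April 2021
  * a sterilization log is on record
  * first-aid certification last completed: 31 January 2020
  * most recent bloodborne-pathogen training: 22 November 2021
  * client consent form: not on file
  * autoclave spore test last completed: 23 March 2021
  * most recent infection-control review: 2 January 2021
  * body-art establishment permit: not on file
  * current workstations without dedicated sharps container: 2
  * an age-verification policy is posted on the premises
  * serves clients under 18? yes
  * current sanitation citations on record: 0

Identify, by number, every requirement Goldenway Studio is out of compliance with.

1, 3, 4, 6, 7, 8, 10

1. health department inspection 261 days ago vs limit 180 → not met
2. age-verification policy present → met
3. workstations without dedicated sharps container 2 > 0 → not met
4. bloodborne-pathogen training 48 days ago vs limit 45 → not met
5. sterilization log present → met
6. body-art establishment permit absent → not met
7. autoclave spore test 292 days ago vs limit 270 → not met
8. condition 'serves clients under 18' holds; client consent form absent → not met
9. sanitation citations on record 0 ≤ 1 → met
10. infection-control review 372 days ago vs limit 365 → not met
11. first-aid certification 709 days ago vs limit 730 → met
Not met: 1, 3, 4, 6, 7, 8, 10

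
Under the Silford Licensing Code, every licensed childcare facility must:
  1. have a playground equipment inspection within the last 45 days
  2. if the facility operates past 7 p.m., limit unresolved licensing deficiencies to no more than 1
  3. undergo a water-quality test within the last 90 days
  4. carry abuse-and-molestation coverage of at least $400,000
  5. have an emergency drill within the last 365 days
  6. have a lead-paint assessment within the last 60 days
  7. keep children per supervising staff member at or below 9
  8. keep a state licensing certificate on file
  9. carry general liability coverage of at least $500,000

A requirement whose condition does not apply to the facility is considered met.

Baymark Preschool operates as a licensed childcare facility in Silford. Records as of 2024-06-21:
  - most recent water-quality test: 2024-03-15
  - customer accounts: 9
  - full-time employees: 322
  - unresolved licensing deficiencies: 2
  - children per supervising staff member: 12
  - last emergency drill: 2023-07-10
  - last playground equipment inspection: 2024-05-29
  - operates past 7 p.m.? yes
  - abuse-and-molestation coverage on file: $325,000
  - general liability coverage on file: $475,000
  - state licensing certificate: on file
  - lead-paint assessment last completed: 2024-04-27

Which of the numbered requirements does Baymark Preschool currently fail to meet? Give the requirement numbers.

2, 3, 4, 7, 9

1. playground equipment inspection 23 days ago vs limit 45 → met
2. condition 'operates past 7 p.m.' holds; unresolved licensing deficiencies 2 > 1 → not met
3. water-quality test 98 days ago vs limit 90 → not met
4. abuse-and-molestation coverage $325,000 < $400,000 → not met
5. emergency drill 347 days ago vs limit 365 → met
6. lead-paint assessment 55 days ago vs limit 60 → met
7. children per supervising staff member 12 > 9 → not met
8. state licensing certificate present → met
9. general liability coverage $475,000 < $500,000 → not met
Not met: 2, 3, 4, 7, 9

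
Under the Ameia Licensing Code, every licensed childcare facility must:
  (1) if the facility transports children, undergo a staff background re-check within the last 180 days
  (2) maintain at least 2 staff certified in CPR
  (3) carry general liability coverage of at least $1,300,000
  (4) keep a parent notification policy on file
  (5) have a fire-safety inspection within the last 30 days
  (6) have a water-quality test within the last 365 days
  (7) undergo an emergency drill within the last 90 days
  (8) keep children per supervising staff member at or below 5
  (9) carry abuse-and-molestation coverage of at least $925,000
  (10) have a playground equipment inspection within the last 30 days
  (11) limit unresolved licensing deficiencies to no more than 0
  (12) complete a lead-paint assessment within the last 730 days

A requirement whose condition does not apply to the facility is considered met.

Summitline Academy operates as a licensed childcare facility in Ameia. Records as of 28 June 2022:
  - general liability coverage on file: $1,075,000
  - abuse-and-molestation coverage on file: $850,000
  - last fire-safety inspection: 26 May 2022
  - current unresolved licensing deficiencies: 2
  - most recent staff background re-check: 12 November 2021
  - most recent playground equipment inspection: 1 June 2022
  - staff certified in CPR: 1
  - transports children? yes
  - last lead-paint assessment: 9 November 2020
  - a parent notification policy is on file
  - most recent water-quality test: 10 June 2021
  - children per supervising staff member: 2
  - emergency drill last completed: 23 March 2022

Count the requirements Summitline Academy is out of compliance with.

8

1. condition 'transports children' holds; staff background re-check 228 days ago vs limit 180 → not met
2. staff certified in CPR 1 < 2 → not met
3. general liability coverage $1,075,000 < $1,300,000 → not met
4. parent notification policy present → met
5. fire-safety inspection 33 days ago vs limit 30 → not met
6. water-quality test 383 days ago vs limit 365 → not met
7. emergency drill 97 days ago vs limit 90 → not met
8. children per supervising staff member 2 ≤ 5 → met
9. abuse-and-molestation coverage $850,000 < $925,000 → not met
10. playground equipment inspection 27 days ago vs limit 30 → met
11. unresolved licensing deficiencies 2 > 0 → not met
12. lead-paint assessment 596 days ago vs limit 730 → met
Not met: 8 of 12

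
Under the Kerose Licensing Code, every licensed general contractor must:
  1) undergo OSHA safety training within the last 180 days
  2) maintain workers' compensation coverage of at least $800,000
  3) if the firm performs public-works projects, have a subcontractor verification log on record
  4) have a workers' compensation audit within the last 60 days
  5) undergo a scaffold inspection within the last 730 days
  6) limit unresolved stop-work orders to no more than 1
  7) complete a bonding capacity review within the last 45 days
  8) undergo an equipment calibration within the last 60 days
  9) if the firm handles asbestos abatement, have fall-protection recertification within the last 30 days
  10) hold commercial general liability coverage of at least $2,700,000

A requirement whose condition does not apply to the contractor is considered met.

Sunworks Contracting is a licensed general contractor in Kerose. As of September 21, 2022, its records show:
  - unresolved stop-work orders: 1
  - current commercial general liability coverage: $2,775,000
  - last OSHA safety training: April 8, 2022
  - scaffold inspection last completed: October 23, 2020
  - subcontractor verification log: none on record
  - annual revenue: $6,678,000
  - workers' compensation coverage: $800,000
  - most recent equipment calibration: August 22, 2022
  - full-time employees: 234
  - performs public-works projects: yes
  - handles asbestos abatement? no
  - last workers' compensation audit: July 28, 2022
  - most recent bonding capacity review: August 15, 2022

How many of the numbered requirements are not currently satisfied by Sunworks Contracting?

1

1. OSHA safety training 166 days ago vs limit 180 → met
2. workers' compensation coverage $800,000 ≥ $800,000 → met
3. condition 'performs public-works projects' holds; subcontractor verification log absent → not met
4. workers' compensation audit 55 days ago vs limit 60 → met
5. scaffold inspection 698 days ago vs limit 730 → met
6. unresolved stop-work orders 1 ≤ 1 → met
7. bonding capacity review 37 days ago vs limit 45 → met
8. equipment calibration 30 days ago vs limit 60 → met
9. condition 'handles asbestos abatement' does not hold → requirement n/a → met
10. commercial general liability coverage $2,775,000 ≥ $2,700,000 → met
Not met: 1 of 10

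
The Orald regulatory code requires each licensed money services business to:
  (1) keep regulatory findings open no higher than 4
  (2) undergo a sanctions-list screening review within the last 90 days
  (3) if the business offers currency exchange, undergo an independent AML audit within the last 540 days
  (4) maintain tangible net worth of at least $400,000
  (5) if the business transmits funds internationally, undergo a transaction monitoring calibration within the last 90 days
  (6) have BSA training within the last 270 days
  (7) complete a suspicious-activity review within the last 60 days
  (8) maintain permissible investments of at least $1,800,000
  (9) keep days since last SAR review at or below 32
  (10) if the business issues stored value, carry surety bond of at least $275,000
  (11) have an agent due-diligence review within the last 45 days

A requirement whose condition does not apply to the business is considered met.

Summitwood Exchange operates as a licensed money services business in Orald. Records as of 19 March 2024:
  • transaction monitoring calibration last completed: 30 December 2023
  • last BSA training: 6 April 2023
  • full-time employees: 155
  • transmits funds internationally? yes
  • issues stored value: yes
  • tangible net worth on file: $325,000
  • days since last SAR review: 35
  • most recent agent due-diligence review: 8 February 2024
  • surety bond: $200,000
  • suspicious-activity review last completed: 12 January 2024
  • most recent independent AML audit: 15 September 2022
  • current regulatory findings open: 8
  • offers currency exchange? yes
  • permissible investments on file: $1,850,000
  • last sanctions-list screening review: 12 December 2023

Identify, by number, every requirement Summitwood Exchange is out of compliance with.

1, 2, 3, 4, 6, 7, 9, 10

1. regulatory findings open 8 > 4 → not met
2. sanctions-list screening review 98 days ago vs limit 90 → not met
3. condition 'offers currency exchange' holds; independent AML audit 551 days ago vs limit 540 → not met
4. tangible net worth $325,000 < $400,000 → not met
5. condition 'transmits funds internationally' holds; transaction monitoring calibration 80 days ago vs limit 90 → met
6. BSA training 348 days ago vs limit 270 → not met
7. suspicious-activity review 67 days ago vs limit 60 → not met
8. permissible investments $1,850,000 ≥ $1,800,000 → met
9. days since last SAR review 35 > 32 → not met
10. condition 'issues stored value' holds; surety bond $200,000 < $275,000 → not met
11. agent due-diligence review 40 days ago vs limit 45 → met
Not met: 1, 2, 3, 4, 6, 7, 9, 10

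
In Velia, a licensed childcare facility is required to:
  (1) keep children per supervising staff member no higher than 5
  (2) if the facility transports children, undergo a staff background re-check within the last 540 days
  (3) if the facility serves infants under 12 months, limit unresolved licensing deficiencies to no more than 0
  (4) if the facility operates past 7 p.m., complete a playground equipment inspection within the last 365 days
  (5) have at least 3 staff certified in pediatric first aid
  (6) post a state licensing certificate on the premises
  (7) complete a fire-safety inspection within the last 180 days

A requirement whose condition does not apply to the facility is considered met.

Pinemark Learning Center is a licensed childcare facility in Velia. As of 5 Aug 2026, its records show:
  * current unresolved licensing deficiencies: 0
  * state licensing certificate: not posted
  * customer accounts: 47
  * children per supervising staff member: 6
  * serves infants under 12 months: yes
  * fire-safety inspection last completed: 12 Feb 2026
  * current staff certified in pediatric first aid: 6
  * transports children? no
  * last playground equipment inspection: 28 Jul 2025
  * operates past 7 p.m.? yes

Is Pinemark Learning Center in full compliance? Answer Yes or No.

No

1. children per supervising staff member 6 > 5 → not met
2. condition 'transports children' does not hold → requirement n/a → met
3. condition 'serves infants under 12 months' holds; unresolved licensing deficiencies 0 ≤ 0 → met
4. condition 'operates past 7 p.m.' holds; playground equipment inspection 373 days ago vs limit 365 → not met
5. staff certified in pediatric first aid 6 ≥ 3 → met
6. state licensing certificate absent → not met
7. fire-safety inspection 174 days ago vs limit 180 → met
Not met: 1, 4, 6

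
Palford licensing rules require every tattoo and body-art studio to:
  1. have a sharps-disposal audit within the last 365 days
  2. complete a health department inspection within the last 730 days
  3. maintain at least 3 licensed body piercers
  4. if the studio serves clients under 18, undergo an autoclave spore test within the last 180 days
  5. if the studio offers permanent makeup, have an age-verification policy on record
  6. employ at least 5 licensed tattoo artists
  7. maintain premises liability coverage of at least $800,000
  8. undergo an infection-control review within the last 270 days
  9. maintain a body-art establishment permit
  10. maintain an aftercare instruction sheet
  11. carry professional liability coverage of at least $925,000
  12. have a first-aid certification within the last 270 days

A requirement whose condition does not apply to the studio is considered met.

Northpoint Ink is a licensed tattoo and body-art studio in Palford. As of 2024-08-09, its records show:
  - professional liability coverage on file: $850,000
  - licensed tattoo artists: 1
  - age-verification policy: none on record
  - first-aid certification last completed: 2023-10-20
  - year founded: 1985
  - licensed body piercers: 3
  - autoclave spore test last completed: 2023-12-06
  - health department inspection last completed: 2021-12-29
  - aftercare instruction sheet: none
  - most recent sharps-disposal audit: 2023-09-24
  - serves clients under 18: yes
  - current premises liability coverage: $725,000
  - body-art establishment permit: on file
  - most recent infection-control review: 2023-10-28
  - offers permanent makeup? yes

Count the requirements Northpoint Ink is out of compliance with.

9

1. sharps-disposal audit 320 days ago vs limit 365 → met
2. health department inspection 954 days ago vs limit 730 → not met
3. licensed body piercers 3 ≥ 3 → met
4. condition 'serves clients under 18' holds; autoclave spore test 247 days ago vs limit 180 → not met
5. condition 'offers permanent makeup' holds; age-verification policy absent → not met
6. licensed tattoo artists 1 < 5 → not met
7. premises liability coverage $725,000 < $800,000 → not met
8. infection-control review 286 days ago vs limit 270 → not met
9. body-art establishment permit present → met
10. aftercare instruction sheet absent → not met
11. professional liability coverage $850,000 < $925,000 → not met
12. first-aid certification 294 days ago vs limit 270 → not met
Not met: 9 of 12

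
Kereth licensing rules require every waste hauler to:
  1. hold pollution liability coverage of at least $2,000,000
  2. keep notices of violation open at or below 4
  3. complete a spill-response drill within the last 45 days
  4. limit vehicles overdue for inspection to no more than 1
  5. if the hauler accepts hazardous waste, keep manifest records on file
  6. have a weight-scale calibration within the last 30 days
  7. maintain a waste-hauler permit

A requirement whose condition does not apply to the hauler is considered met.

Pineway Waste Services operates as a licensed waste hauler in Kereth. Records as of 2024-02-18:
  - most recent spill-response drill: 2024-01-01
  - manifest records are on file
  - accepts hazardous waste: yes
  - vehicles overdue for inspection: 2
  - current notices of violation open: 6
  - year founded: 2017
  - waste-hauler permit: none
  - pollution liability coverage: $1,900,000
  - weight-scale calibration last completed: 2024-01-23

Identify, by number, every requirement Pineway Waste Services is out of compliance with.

1. pollution liability coverage $1,900,000 < $2,000,000 → not met
2. notices of violation open 6 > 4 → not met
3. spill-response drill 48 days ago vs limit 45 → not met
4. vehicles overdue for inspection 2 > 1 → not met
5. condition 'accepts hazardous waste' holds; manifest records present → met
6. weight-scale calibration 26 days ago vs limit 30 → met
7. waste-hauler permit absent → not met
Not met: 1, 2, 3, 4, 7

1, 2, 3, 4, 7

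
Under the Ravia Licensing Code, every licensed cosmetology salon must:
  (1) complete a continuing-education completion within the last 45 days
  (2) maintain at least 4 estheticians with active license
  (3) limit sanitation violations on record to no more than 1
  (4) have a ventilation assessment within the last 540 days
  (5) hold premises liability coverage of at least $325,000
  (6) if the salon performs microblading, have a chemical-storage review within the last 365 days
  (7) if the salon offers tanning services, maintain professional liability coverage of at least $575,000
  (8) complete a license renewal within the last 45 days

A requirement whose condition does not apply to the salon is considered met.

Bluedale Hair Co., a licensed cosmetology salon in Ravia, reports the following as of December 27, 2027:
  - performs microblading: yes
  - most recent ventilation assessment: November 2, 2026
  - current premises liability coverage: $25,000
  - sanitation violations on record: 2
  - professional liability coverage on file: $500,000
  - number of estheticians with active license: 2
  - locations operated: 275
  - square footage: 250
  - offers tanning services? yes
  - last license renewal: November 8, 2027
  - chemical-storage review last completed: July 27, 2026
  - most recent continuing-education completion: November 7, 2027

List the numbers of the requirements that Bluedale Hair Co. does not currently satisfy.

1, 2, 3, 5, 6, 7, 8

1. continuing-education completion 50 days ago vs limit 45 → not met
2. estheticians with active license 2 < 4 → not met
3. sanitation violations on record 2 > 1 → not met
4. ventilation assessment 420 days ago vs limit 540 → met
5. premises liability coverage $25,000 < $325,000 → not met
6. condition 'performs microblading' holds; chemical-storage review 518 days ago vs limit 365 → not met
7. condition 'offers tanning services' holds; professional liability coverage $500,000 < $575,000 → not met
8. license renewal 49 days ago vs limit 45 → not met
Not met: 1, 2, 3, 5, 6, 7, 8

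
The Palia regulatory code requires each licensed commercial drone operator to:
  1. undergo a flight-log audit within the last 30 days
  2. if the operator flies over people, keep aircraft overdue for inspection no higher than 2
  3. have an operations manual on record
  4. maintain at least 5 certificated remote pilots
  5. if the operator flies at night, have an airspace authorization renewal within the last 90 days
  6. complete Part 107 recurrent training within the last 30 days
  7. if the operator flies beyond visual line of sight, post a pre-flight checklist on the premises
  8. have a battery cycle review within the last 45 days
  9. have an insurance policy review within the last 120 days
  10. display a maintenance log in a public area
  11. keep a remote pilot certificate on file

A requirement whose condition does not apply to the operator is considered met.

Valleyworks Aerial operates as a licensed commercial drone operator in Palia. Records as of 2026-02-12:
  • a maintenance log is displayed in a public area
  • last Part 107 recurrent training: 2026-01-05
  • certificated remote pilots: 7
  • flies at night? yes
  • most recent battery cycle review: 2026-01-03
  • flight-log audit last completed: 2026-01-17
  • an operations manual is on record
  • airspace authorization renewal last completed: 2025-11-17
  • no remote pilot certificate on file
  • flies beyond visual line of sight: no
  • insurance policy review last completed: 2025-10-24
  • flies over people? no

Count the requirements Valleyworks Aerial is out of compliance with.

2

1. flight-log audit 26 days ago vs limit 30 → met
2. condition 'flies over people' does not hold → requirement n/a → met
3. operations manual present → met
4. certificated remote pilots 7 ≥ 5 → met
5. condition 'flies at night' holds; airspace authorization renewal 87 days ago vs limit 90 → met
6. Part 107 recurrent training 38 days ago vs limit 30 → not met
7. condition 'flies beyond visual line of sight' does not hold → requirement n/a → met
8. battery cycle review 40 days ago vs limit 45 → met
9. insurance policy review 111 days ago vs limit 120 → met
10. maintenance log present → met
11. remote pilot certificate absent → not met
Not met: 2 of 11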